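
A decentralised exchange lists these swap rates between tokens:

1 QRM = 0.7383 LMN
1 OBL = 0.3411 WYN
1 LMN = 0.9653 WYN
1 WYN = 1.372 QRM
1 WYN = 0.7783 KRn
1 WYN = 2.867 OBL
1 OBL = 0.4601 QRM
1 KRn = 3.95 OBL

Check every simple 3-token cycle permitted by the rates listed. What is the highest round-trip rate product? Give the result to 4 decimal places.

1.0486

OBL→WYN→KRn→OBL: 0.3411 × 0.7783 × 3.95 = 1.04864
WYN→QRM→LMN→WYN: 1.372 × 0.7383 × 0.9653 = 0.97780
Maximum is OBL→WYN→KRn→OBL at 1.0486; arbitrage exists.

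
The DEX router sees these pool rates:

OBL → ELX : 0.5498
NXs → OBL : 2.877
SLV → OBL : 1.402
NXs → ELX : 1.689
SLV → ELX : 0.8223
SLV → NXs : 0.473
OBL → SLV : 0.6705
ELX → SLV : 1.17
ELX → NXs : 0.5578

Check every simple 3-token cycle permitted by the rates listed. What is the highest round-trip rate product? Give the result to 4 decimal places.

0.9347

NXs→ELX→SLV→NXs: 1.689 × 1.17 × 0.473 = 0.93471
NXs→OBL→SLV→NXs: 2.877 × 0.6705 × 0.473 = 0.91243
SLV→OBL→ELX→SLV: 1.402 × 0.5498 × 1.17 = 0.90186
NXs→OBL→ELX→NXs: 2.877 × 0.5498 × 0.5578 = 0.88231
Maximum is NXs→ELX→SLV→NXs at 0.9347; no arbitrage — every cycle loses value.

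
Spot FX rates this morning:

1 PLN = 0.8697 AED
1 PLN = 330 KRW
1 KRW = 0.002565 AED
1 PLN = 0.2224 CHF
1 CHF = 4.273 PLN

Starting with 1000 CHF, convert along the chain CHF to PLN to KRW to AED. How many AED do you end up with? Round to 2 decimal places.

3616.88

1000 CHF × 4.273 = 4273 PLN
4273 PLN × 330 = 1410090 KRW
1410090 KRW × 0.002565 = 3616.88085 AED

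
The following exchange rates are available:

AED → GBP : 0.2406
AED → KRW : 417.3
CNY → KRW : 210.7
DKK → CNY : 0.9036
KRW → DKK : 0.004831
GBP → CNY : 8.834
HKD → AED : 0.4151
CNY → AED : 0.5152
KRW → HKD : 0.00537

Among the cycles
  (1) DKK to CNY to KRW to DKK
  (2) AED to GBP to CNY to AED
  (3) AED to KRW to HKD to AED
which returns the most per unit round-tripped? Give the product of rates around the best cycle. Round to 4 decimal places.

1.0950

(1) 0.9036 × 210.7 × 0.004831 = 0.91977
(2) 0.2406 × 8.834 × 0.5152 = 1.09504
(3) 417.3 × 0.00537 × 0.4151 = 0.93020
Highest is cycle (2) at 1.0950 (>1, arbitrage).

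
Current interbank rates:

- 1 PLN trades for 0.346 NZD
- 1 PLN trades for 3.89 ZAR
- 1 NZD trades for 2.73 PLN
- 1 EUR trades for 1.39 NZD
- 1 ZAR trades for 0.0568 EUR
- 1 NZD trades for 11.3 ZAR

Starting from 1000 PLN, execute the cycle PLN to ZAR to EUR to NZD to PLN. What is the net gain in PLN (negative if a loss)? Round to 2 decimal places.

1000 PLN × 3.89 = 3890 ZAR
3890 ZAR × 0.0568 = 220.952 EUR
220.952 EUR × 1.39 = 307.12328 NZD
307.12328 NZD × 2.73 = 838.4465544 PLN
Net change: 838.4465544 − 1000 = -161.5534456 PLN

-161.55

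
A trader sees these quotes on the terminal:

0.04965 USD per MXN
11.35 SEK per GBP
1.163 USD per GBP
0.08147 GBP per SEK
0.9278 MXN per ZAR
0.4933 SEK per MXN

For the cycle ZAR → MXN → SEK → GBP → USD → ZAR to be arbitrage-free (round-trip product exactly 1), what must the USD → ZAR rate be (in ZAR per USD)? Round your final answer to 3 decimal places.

Known legs of the cycle: 0.9278 × 0.4933 × 0.08147 × 1.163 = 0.0433653558683414
For no arbitrage the full-cycle product must be 1, so the missing rate is 1 / 0.0433653558683414 ≈ 23.05988.

23.060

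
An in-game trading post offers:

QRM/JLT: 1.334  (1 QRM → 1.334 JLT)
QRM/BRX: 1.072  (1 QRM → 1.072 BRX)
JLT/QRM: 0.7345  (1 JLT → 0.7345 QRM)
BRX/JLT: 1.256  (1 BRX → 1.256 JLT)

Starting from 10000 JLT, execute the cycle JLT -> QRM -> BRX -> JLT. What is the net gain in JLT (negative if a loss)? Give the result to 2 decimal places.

-110.46

10000 JLT × 0.7345 = 7345 QRM
7345 QRM × 1.072 = 7873.84 BRX
7873.84 BRX × 1.256 = 9889.54304 JLT
Net change: 9889.54304 − 10000 = -110.45696 JLT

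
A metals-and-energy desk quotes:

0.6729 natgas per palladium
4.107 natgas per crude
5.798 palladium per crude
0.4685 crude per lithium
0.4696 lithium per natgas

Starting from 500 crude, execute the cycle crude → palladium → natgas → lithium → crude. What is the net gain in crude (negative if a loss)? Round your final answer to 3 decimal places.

-70.823

500 crude × 5.798 = 2899 palladium
2899 palladium × 0.6729 = 1950.7371 natgas
1950.7371 natgas × 0.4696 = 916.06614216 lithium
916.06614216 lithium × 0.4685 = 429.17698760196 crude
Net change: 429.17698760196 − 500 = -70.82301239804 crude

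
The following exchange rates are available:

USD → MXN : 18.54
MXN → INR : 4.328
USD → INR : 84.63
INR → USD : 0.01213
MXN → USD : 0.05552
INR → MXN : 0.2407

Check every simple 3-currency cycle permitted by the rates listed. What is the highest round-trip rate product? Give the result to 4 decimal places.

MXN→USD→INR→MXN: 0.05552 × 84.63 × 0.2407 = 1.13097
MXN→INR→USD→MXN: 4.328 × 0.01213 × 18.54 = 0.97332
Maximum is MXN→USD→INR→MXN at 1.1310; arbitrage exists.

1.1310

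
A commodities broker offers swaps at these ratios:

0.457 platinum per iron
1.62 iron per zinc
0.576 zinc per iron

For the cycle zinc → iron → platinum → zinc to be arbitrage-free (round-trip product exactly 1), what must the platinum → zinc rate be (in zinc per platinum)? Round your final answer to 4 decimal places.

Known legs of the cycle: 1.62 × 0.457 = 0.74034
For no arbitrage the full-cycle product must be 1, so the missing rate is 1 / 0.74034 ≈ 1.350731.

1.3507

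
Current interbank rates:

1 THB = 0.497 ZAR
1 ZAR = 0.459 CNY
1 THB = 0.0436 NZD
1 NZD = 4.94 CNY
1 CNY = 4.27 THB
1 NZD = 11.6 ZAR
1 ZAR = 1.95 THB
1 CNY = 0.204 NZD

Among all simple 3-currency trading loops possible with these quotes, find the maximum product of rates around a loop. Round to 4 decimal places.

ZAR→CNY→NZD→ZAR: 0.459 × 0.204 × 11.6 = 1.08618
ZAR→THB→NZD→ZAR: 1.95 × 0.0436 × 11.6 = 0.98623
ZAR→CNY→THB→ZAR: 0.459 × 4.27 × 0.497 = 0.97409
THB→NZD→CNY→THB: 0.0436 × 4.94 × 4.27 = 0.91969
Maximum is ZAR→CNY→NZD→ZAR at 1.0862; arbitrage exists.

1.0862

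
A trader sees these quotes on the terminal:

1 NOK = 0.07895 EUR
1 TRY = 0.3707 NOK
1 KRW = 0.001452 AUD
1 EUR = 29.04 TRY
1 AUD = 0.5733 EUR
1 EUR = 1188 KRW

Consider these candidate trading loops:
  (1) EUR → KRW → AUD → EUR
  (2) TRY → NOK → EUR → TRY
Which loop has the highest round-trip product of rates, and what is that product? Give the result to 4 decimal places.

0.9889

(1) 1188 × 0.001452 × 0.5733 = 0.98893
(2) 0.3707 × 0.07895 × 29.04 = 0.84991
Highest is cycle (1) at 0.9889 (≤1, no arbitrage).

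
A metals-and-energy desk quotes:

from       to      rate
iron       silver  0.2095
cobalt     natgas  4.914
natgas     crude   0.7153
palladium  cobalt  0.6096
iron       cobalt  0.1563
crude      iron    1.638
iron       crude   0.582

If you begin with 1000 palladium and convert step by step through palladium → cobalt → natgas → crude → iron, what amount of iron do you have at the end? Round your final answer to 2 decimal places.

1000 palladium × 0.6096 = 609.6 cobalt
609.6 cobalt × 4.914 = 2995.5744 natgas
2995.5744 natgas × 0.7153 = 2142.73436832 crude
2142.73436832 crude × 1.638 = 3509.79889530816 iron

3509.80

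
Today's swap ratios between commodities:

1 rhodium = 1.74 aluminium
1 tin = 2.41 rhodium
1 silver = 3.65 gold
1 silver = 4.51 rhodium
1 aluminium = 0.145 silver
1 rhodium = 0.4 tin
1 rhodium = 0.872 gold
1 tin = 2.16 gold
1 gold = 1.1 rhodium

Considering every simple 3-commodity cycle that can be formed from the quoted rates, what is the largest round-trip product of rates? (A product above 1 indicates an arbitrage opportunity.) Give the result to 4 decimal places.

silver→rhodium→aluminium→silver: 4.51 × 1.74 × 0.145 = 1.13787
tin→gold→rhodium→tin: 2.16 × 1.1 × 0.4 = 0.95040
Maximum is silver→rhodium→aluminium→silver at 1.1379; arbitrage exists.

1.1379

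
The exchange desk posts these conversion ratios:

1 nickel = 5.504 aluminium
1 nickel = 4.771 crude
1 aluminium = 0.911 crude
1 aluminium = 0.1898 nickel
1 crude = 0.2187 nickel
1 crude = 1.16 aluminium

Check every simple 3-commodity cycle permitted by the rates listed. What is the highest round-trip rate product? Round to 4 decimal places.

1.0966

crude→nickel→aluminium→crude: 0.2187 × 5.504 × 0.911 = 1.09659
crude→aluminium→nickel→crude: 1.16 × 0.1898 × 4.771 = 1.05042
Maximum is crude→nickel→aluminium→crude at 1.0966; arbitrage exists.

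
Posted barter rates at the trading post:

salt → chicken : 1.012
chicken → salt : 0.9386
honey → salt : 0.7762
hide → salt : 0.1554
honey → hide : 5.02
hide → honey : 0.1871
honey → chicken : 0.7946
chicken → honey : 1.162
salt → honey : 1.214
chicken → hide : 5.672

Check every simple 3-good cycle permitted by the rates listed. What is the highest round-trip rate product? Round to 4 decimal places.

hide→salt→honey→hide: 0.1554 × 1.214 × 5.02 = 0.94705
honey→salt→chicken→honey: 0.7762 × 1.012 × 1.162 = 0.91277
honey→chicken→salt→honey: 0.7946 × 0.9386 × 1.214 = 0.90542
hide→salt→chicken→hide: 0.1554 × 1.012 × 5.672 = 0.89201
hide→honey→chicken→hide: 0.1871 × 0.7946 × 5.672 = 0.84325
Maximum is hide→salt→honey→hide at 0.9471; no arbitrage — every cycle loses value.

0.9471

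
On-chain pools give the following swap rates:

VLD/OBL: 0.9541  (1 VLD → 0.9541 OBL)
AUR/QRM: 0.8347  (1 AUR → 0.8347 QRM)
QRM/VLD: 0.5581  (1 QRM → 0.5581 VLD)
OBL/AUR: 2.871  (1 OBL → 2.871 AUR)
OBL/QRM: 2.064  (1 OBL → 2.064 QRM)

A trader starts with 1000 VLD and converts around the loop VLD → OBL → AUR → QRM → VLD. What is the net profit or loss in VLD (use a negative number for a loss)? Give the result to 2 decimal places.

1000 VLD × 0.9541 = 954.1 OBL
954.1 OBL × 2.871 = 2739.2211 AUR
2739.2211 AUR × 0.8347 = 2286.42785217 QRM
2286.42785217 QRM × 0.5581 = 1276.055384296077 VLD
Net change: 1276.055384296077 − 1000 = 276.055384296077 VLD

276.06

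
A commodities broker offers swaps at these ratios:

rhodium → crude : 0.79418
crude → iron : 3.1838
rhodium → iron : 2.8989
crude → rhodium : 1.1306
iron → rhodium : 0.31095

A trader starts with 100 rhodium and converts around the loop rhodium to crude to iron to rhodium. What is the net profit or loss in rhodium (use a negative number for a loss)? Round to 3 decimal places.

100 rhodium × 0.79418 = 79.418 crude
79.418 crude × 3.1838 = 252.8510284 iron
252.8510284 iron × 0.31095 = 78.62402728098 rhodium
Net change: 78.62402728098 − 100 = -21.37597271902 rhodium

-21.376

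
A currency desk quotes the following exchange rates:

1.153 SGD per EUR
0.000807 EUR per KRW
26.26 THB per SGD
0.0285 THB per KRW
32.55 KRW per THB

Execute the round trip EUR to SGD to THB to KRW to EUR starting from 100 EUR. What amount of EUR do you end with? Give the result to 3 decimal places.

79.533

100 EUR × 1.153 = 115.3 SGD
115.3 SGD × 26.26 = 3027.778 THB
3027.778 THB × 32.55 = 98554.1739 KRW
98554.1739 KRW × 0.000807 = 79.5332183373 EUR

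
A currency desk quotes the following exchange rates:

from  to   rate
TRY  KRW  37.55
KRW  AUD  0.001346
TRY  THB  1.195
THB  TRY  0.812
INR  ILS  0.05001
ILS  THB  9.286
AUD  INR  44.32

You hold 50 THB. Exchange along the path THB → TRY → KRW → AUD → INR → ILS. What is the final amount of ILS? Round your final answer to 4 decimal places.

4.5482

50 THB × 0.812 = 40.6 TRY
40.6 TRY × 37.55 = 1524.53 KRW
1524.53 KRW × 0.001346 = 2.05201738 AUD
2.05201738 AUD × 44.32 = 90.9454102816 INR
90.9454102816 INR × 0.05001 = 4.548179968182816 ILS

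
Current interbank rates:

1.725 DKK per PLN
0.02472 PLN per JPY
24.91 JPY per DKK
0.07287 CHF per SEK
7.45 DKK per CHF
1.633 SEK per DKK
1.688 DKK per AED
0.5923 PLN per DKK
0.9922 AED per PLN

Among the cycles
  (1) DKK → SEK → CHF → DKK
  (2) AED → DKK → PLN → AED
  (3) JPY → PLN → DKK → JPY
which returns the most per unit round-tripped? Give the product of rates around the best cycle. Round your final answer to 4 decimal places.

(1) 1.633 × 0.07287 × 7.45 = 0.88653
(2) 1.688 × 0.5923 × 0.9922 = 0.99200
(3) 0.02472 × 1.725 × 24.91 = 1.06221
Highest is cycle (3) at 1.0622 (>1, arbitrage).

1.0622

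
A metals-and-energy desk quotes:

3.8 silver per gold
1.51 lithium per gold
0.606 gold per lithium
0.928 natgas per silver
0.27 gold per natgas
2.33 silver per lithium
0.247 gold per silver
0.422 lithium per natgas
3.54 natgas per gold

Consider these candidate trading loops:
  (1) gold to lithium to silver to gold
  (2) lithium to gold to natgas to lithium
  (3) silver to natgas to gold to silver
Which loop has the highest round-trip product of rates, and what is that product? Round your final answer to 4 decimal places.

(1) 1.51 × 2.33 × 0.247 = 0.86902
(2) 0.606 × 3.54 × 0.422 = 0.90529
(3) 0.928 × 0.27 × 3.8 = 0.95213
Highest is cycle (3) at 0.9521 (≤1, no arbitrage).

0.9521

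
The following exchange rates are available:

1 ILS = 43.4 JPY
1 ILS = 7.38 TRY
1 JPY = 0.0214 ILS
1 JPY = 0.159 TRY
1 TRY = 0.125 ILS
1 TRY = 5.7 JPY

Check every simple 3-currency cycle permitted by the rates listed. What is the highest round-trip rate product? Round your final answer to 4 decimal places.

JPY→ILS→TRY→JPY: 0.0214 × 7.38 × 5.7 = 0.90021
JPY→TRY→ILS→JPY: 0.159 × 0.125 × 43.4 = 0.86258
Maximum is JPY→ILS→TRY→JPY at 0.9002; no arbitrage — every cycle loses value.

0.9002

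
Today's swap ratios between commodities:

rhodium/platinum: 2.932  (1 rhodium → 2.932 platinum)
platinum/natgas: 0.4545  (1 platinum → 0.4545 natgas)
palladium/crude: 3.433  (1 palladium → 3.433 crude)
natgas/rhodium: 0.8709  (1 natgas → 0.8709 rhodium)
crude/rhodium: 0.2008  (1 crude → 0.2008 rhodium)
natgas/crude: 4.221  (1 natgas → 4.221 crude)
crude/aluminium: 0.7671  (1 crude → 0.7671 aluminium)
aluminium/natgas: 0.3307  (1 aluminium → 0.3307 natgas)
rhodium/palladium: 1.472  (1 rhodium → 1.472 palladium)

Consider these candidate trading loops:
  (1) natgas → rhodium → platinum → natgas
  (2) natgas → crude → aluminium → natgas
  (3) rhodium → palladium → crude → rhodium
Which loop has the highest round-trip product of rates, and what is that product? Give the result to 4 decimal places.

1.1606

(1) 0.8709 × 2.932 × 0.4545 = 1.16056
(2) 4.221 × 0.7671 × 0.3307 = 1.07078
(3) 1.472 × 3.433 × 0.2008 = 1.01472
Highest is cycle (1) at 1.1606 (>1, arbitrage).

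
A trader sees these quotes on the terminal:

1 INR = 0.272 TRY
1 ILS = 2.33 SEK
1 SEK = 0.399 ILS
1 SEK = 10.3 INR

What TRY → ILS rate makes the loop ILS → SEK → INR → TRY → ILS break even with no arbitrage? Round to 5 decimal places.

Known legs of the cycle: 2.33 × 10.3 × 0.272 = 6.527728
For no arbitrage the full-cycle product must be 1, so the missing rate is 1 / 6.527728 ≈ 0.1531927.

0.15319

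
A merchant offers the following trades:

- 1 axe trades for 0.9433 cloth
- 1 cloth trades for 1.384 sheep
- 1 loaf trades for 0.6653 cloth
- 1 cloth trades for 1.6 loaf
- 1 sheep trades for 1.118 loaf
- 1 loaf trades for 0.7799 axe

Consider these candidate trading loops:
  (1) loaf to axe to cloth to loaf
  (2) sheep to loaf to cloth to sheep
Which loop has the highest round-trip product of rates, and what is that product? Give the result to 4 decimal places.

1.1771

(1) 0.7799 × 0.9433 × 1.6 = 1.17709
(2) 1.118 × 0.6653 × 1.384 = 1.02943
Highest is cycle (1) at 1.1771 (>1, arbitrage).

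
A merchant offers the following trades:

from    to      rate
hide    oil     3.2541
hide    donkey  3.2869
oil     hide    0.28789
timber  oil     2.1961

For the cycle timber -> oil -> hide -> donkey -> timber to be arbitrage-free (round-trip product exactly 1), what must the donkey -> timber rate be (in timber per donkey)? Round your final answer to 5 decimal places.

0.48121

Known legs of the cycle: 2.1961 × 0.28789 × 3.2869 = 2.0780939742001
For no arbitrage the full-cycle product must be 1, so the missing rate is 1 / 2.0780939742001 ≈ 0.4812102.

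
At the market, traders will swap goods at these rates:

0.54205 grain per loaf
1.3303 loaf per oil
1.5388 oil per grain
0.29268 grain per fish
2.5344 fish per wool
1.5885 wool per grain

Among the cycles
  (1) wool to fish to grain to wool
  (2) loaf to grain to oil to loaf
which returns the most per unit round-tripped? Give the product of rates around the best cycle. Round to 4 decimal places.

1.1783

(1) 2.5344 × 0.29268 × 1.5885 = 1.17830
(2) 0.54205 × 1.5388 × 1.3303 = 1.10961
Highest is cycle (1) at 1.1783 (>1, arbitrage).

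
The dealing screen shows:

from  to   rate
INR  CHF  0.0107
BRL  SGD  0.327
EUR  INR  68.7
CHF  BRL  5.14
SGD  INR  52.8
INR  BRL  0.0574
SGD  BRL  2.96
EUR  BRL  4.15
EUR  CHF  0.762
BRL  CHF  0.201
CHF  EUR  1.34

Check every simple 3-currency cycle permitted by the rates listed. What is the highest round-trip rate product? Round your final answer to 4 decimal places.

1.1178

EUR→BRL→CHF→EUR: 4.15 × 0.201 × 1.34 = 1.11776
SGD→INR→BRL→SGD: 52.8 × 0.0574 × 0.327 = 0.99105
EUR→INR→CHF→EUR: 68.7 × 0.0107 × 1.34 = 0.98502
Maximum is EUR→BRL→CHF→EUR at 1.1178; arbitrage exists.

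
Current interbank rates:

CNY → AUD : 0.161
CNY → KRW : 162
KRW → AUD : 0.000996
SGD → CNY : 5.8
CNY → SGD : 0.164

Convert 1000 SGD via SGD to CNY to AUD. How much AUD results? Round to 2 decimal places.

1000 SGD × 5.8 = 5800 CNY
5800 CNY × 0.161 = 933.8 AUD

933.80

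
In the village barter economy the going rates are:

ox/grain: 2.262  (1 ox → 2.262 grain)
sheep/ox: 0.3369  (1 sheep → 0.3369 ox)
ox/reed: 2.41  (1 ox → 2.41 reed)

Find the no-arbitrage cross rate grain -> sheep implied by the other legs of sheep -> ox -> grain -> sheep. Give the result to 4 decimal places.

1.3122

Known legs of the cycle: 0.3369 × 2.262 = 0.7620678
For no arbitrage the full-cycle product must be 1, so the missing rate is 1 / 0.7620678 ≈ 1.312219.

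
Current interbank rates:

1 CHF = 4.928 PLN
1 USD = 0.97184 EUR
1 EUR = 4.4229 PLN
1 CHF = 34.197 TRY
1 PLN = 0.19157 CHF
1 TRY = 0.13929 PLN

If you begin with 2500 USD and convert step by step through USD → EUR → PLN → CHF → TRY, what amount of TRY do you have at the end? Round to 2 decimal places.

2500 USD × 0.97184 = 2429.6 EUR
2429.6 EUR × 4.4229 = 10745.87784 PLN
10745.87784 PLN × 0.19157 = 2058.5878178088 CHF
2058.5878178088 CHF × 34.197 = 70397.5276056075336 TRY

70397.53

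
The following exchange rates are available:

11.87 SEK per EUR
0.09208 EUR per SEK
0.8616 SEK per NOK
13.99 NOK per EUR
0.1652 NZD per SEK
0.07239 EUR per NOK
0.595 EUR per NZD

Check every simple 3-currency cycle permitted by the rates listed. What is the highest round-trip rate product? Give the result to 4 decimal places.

1.1667

NZD→EUR→SEK→NZD: 0.595 × 11.87 × 0.1652 = 1.16675
EUR→NOK→SEK→EUR: 13.99 × 0.8616 × 0.09208 = 1.10991
Maximum is NZD→EUR→SEK→NZD at 1.1667; arbitrage exists.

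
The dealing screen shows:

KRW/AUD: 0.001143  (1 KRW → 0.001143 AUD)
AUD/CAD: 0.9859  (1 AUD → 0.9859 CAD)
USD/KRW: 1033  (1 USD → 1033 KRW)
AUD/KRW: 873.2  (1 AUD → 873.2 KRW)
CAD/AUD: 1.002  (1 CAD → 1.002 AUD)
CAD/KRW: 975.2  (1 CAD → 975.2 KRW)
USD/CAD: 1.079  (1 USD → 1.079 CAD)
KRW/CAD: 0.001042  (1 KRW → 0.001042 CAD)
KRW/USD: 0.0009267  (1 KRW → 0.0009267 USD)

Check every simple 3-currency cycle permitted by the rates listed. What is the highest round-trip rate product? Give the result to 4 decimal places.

1.0989

AUD→CAD→KRW→AUD: 0.9859 × 975.2 × 0.001143 = 1.09894
CAD→KRW→USD→CAD: 975.2 × 0.0009267 × 1.079 = 0.97511
AUD→KRW→CAD→AUD: 873.2 × 0.001042 × 1.002 = 0.91169
Maximum is AUD→CAD→KRW→AUD at 1.0989; arbitrage exists.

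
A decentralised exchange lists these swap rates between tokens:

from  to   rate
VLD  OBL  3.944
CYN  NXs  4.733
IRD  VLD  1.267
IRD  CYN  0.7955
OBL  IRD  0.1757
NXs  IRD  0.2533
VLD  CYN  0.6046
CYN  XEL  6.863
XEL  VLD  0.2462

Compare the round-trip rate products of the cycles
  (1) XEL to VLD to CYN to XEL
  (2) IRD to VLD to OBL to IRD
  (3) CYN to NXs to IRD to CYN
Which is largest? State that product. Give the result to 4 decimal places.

1.0216

(1) 0.2462 × 0.6046 × 6.863 = 1.02157
(2) 1.267 × 3.944 × 0.1757 = 0.87798
(3) 4.733 × 0.2533 × 0.7955 = 0.95370
Highest is cycle (1) at 1.0216 (>1, arbitrage).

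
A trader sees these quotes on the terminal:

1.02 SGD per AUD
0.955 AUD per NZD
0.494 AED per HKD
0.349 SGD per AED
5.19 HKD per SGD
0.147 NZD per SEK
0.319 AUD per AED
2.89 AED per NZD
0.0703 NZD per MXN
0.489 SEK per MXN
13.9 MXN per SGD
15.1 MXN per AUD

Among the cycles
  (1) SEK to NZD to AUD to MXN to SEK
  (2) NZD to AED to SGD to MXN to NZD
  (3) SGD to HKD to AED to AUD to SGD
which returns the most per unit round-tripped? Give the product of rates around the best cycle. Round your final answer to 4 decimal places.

1.0366

(1) 0.147 × 0.955 × 15.1 × 0.489 = 1.03659
(2) 2.89 × 0.349 × 13.9 × 0.0703 = 0.98558
(3) 5.19 × 0.494 × 0.319 × 1.02 = 0.83423
Highest is cycle (1) at 1.0366 (>1, arbitrage).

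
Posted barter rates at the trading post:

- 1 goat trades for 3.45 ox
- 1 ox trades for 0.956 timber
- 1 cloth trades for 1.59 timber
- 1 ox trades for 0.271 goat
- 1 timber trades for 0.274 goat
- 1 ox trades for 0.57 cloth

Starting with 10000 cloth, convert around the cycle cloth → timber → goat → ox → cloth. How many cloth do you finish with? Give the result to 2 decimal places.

10000 cloth × 1.59 = 15900 timber
15900 timber × 0.274 = 4356.6 goat
4356.6 goat × 3.45 = 15030.27 ox
15030.27 ox × 0.57 = 8567.2539 cloth

8567.25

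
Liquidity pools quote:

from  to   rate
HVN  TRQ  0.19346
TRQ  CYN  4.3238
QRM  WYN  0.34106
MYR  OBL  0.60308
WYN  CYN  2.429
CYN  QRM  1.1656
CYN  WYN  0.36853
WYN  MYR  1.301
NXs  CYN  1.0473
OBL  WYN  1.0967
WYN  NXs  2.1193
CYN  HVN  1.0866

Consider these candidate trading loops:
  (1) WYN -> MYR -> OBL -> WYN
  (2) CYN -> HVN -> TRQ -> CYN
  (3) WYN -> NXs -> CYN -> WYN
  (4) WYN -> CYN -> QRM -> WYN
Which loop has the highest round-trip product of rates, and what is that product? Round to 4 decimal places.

0.9656

(1) 1.301 × 0.60308 × 1.0967 = 0.86048
(2) 1.0866 × 0.19346 × 4.3238 = 0.90892
(3) 2.1193 × 1.0473 × 0.36853 = 0.81797
(4) 2.429 × 1.1656 × 0.34106 = 0.96562
Highest is cycle (4) at 0.9656 (≤1, no arbitrage).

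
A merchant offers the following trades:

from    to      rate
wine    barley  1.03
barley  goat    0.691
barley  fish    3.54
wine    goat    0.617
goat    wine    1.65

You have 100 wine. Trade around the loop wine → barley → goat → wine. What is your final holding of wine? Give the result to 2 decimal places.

100 wine × 1.03 = 103 barley
103 barley × 0.691 = 71.173 goat
71.173 goat × 1.65 = 117.43545 wine

117.44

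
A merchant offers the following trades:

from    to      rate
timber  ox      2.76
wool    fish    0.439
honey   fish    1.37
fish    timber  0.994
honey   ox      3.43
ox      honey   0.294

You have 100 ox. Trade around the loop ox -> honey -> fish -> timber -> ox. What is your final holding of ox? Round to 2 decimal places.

100 ox × 0.294 = 29.4 honey
29.4 honey × 1.37 = 40.278 fish
40.278 fish × 0.994 = 40.036332 timber
40.036332 timber × 2.76 = 110.50027632 ox

110.50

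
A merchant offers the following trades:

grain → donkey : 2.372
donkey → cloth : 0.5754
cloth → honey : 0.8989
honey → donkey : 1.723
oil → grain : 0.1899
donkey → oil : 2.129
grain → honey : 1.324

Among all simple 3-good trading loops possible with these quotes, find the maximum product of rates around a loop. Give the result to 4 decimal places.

donkey→oil→grain→donkey: 2.129 × 0.1899 × 2.372 = 0.95899
honey→donkey→cloth→honey: 1.723 × 0.5754 × 0.8989 = 0.89118
Maximum is donkey→oil→grain→donkey at 0.9590; no arbitrage — every cycle loses value.

0.9590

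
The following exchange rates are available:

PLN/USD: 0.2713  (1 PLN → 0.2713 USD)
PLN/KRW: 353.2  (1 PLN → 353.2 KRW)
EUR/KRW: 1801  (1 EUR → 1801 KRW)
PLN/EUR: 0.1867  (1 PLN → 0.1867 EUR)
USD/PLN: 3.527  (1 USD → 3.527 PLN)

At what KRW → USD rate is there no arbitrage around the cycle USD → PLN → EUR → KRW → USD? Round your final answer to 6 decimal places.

0.000843

Known legs of the cycle: 3.527 × 0.1867 × 1801 = 1185.9421109
For no arbitrage the full-cycle product must be 1, so the missing rate is 1 / 1185.9421109 ≈ 0.00084321.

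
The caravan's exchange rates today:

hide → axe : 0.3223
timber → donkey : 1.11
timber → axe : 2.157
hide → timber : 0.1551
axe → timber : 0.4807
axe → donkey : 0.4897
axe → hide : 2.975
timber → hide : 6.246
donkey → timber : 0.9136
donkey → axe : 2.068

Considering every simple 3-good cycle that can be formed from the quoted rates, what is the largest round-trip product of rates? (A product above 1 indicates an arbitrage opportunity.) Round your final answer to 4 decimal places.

1.1034

axe→timber→donkey→axe: 0.4807 × 1.11 × 2.068 = 1.10344
axe→hide→timber→axe: 2.975 × 0.1551 × 2.157 = 0.99529
axe→timber→hide→axe: 0.4807 × 6.246 × 0.3223 = 0.96769
axe→donkey→timber→axe: 0.4897 × 0.9136 × 2.157 = 0.96502
Maximum is axe→timber→donkey→axe at 1.1034; arbitrage exists.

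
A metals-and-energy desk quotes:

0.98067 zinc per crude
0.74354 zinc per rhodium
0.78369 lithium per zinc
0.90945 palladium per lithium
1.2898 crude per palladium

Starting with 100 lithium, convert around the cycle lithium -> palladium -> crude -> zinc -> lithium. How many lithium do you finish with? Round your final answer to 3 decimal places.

90.151

100 lithium × 0.90945 = 90.945 palladium
90.945 palladium × 1.2898 = 117.300861 crude
117.300861 crude × 0.98067 = 115.03343535687 zinc
115.03343535687 zinc × 0.78369 = 90.1505529548254503 lithium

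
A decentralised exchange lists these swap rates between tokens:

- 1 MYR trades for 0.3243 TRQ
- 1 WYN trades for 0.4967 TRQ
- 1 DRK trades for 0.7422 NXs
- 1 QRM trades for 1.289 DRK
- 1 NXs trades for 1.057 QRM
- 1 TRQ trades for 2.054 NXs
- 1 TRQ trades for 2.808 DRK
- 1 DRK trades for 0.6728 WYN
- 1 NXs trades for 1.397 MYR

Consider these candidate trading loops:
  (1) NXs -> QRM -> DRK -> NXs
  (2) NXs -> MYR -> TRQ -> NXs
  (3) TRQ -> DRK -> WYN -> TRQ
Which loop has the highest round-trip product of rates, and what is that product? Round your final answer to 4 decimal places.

(1) 1.057 × 1.289 × 0.7422 = 1.01123
(2) 1.397 × 0.3243 × 2.054 = 0.93056
(3) 2.808 × 0.6728 × 0.4967 = 0.93838
Highest is cycle (1) at 1.0112 (>1, arbitrage).

1.0112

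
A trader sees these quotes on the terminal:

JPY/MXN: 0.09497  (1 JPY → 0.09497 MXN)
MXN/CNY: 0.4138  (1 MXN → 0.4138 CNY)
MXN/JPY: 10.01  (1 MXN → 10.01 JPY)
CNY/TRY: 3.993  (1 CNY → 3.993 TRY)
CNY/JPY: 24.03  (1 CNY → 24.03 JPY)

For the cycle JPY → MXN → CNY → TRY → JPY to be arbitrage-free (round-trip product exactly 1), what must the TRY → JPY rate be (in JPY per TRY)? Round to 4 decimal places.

Known legs of the cycle: 0.09497 × 0.4138 × 3.993 = 0.156919253898
For no arbitrage the full-cycle product must be 1, so the missing rate is 1 / 0.156919253898 ≈ 6.372704.

6.3727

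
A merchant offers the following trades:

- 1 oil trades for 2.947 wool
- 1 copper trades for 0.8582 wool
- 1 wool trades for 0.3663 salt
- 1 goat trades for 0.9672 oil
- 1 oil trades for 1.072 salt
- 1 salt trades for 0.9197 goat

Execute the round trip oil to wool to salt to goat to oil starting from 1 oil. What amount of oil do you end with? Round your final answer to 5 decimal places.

0.96024

1 oil × 2.947 = 2.947 wool
2.947 wool × 0.3663 = 1.0794861 salt
1.0794861 salt × 0.9197 = 0.99280336617 goat
0.99280336617 goat × 0.9672 = 0.960239415759624 oil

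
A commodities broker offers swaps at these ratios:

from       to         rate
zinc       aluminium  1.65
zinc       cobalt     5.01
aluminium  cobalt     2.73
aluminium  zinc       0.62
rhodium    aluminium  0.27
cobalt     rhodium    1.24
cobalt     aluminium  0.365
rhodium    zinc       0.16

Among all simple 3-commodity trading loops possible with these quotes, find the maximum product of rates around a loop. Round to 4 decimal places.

aluminium→zinc→cobalt→aluminium: 0.62 × 5.01 × 0.365 = 1.13376
cobalt→rhodium→zinc→cobalt: 1.24 × 0.16 × 5.01 = 0.99398
aluminium→cobalt→rhodium→aluminium: 2.73 × 1.24 × 0.27 = 0.91400
Maximum is aluminium→zinc→cobalt→aluminium at 1.1338; arbitrage exists.

1.1338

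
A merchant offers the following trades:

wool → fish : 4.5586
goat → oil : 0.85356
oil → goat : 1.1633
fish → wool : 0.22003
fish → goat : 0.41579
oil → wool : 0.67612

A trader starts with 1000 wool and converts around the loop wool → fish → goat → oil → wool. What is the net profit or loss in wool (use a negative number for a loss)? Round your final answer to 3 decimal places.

1000 wool × 4.5586 = 4558.6 fish
4558.6 fish × 0.41579 = 1895.420294 goat
1895.420294 goat × 0.85356 = 1617.85494614664 oil
1617.85494614664 oil × 0.67612 = 1093.8640861886662368 wool
Net change: 1093.8640861886662368 − 1000 = 93.8640861886662368 wool

93.864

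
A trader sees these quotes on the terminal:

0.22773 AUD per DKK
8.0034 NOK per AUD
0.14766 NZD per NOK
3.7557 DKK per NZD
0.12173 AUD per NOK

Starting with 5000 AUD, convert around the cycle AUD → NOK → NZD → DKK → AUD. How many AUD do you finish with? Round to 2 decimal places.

5053.81

5000 AUD × 8.0034 = 40017 NOK
40017 NOK × 0.14766 = 5908.91022 NZD
5908.91022 NZD × 3.7557 = 22192.094113254 DKK
22192.094113254 DKK × 0.22773 = 5053.80559241133342 AUD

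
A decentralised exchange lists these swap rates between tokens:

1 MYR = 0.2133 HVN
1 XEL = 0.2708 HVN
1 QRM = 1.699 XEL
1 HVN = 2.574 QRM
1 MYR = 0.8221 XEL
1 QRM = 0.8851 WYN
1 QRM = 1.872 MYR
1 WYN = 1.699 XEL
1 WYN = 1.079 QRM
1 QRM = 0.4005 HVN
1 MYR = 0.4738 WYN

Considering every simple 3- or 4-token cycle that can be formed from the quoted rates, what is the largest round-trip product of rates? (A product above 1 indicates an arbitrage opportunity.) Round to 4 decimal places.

HVN→QRM→XEL→HVN: 2.574 × 1.699 × 0.2708 = 1.18427
MYR→XEL→HVN→QRM→MYR: 0.8221 × 0.2708 × 2.574 × 1.872 = 1.07272
WYN→XEL→HVN→QRM→WYN: 1.699 × 0.2708 × 2.574 × 0.8851 = 1.04820
MYR→HVN→QRM→MYR: 0.2133 × 2.574 × 1.872 = 1.02779
MYR→WYN→QRM→MYR: 0.4738 × 1.079 × 1.872 = 0.95702
Maximum is HVN→QRM→XEL→HVN at 1.1843; arbitrage exists.

1.1843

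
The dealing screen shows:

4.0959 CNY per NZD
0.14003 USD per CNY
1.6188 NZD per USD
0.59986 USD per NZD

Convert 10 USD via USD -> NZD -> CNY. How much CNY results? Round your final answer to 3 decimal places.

10 USD × 1.6188 = 16.188 NZD
16.188 NZD × 4.0959 = 66.3044292 CNY

66.304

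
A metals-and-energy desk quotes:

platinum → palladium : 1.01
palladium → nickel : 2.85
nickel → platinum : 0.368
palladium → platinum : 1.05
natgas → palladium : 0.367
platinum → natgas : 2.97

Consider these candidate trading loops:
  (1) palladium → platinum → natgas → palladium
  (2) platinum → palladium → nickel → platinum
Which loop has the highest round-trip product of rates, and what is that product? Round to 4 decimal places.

(1) 1.05 × 2.97 × 0.367 = 1.14449
(2) 1.01 × 2.85 × 0.368 = 1.05929
Highest is cycle (1) at 1.1445 (>1, arbitrage).

1.1445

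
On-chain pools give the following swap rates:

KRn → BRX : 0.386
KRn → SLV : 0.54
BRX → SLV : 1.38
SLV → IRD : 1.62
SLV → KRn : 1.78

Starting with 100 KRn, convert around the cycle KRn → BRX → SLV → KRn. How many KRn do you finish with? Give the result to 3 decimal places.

94.817

100 KRn × 0.386 = 38.6 BRX
38.6 BRX × 1.38 = 53.268 SLV
53.268 SLV × 1.78 = 94.81704 KRn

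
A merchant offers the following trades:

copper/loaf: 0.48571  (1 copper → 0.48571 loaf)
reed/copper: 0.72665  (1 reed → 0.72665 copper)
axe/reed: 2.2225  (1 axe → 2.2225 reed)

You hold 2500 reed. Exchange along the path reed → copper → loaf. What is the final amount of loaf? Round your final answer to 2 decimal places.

882.35

2500 reed × 0.72665 = 1816.625 copper
1816.625 copper × 0.48571 = 882.35292875 loaf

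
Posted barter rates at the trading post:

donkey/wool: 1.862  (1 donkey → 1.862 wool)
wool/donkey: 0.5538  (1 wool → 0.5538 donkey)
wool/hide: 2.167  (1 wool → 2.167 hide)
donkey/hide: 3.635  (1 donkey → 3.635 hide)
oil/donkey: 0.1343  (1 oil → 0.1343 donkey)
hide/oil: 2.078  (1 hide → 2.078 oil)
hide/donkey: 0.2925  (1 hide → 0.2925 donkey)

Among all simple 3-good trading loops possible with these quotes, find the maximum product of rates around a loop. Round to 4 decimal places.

wool→hide→donkey→wool: 2.167 × 0.2925 × 1.862 = 1.18022
donkey→hide→oil→donkey: 3.635 × 2.078 × 0.1343 = 1.01444
Maximum is wool→hide→donkey→wool at 1.1802; arbitrage exists.

1.1802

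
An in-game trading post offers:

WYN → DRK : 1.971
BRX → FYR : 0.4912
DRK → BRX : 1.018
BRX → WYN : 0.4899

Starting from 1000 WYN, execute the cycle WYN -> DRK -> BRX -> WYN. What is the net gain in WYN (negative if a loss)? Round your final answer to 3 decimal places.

-17.026

1000 WYN × 1.971 = 1971 DRK
1971 DRK × 1.018 = 2006.478 BRX
2006.478 BRX × 0.4899 = 982.9735722 WYN
Net change: 982.9735722 − 1000 = -17.0264278 WYN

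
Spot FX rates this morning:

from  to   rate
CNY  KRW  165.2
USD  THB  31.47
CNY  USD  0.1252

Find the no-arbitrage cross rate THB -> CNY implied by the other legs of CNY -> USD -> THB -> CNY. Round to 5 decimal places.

Known legs of the cycle: 0.1252 × 31.47 = 3.940044
For no arbitrage the full-cycle product must be 1, so the missing rate is 1 / 3.940044 ≈ 0.2538043.

0.25380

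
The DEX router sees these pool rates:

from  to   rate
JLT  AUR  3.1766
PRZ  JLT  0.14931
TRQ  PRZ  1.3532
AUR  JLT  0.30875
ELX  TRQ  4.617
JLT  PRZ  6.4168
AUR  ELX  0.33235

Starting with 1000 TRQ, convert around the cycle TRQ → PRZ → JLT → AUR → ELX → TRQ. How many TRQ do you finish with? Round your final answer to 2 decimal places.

984.85

1000 TRQ × 1.3532 = 1353.2 PRZ
1353.2 PRZ × 0.14931 = 202.046292 JLT
202.046292 JLT × 3.1766 = 641.8202511672 AUR
641.8202511672 AUR × 0.33235 = 213.30896047541892 ELX
213.30896047541892 ELX × 4.617 = 984.84747051500915364 TRQ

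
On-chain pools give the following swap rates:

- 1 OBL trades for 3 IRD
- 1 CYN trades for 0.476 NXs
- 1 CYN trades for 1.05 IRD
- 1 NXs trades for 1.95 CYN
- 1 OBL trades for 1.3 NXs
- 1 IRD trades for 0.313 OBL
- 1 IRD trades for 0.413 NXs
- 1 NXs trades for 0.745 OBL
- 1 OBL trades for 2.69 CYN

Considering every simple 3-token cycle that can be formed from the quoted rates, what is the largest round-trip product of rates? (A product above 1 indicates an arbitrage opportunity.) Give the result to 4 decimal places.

OBL→CYN→NXs→OBL: 2.69 × 0.476 × 0.745 = 0.95393
OBL→IRD→NXs→OBL: 3 × 0.413 × 0.745 = 0.92306
OBL→CYN→IRD→OBL: 2.69 × 1.05 × 0.313 = 0.88407
CYN→IRD→NXs→CYN: 1.05 × 0.413 × 1.95 = 0.84562
Maximum is OBL→CYN→NXs→OBL at 0.9539; no arbitrage — every cycle loses value.

0.9539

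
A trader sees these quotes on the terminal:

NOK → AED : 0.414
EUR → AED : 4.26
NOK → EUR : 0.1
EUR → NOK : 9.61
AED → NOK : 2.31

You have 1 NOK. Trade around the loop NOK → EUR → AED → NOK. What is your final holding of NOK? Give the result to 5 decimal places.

0.98406

1 NOK × 0.1 = 0.1 EUR
0.1 EUR × 4.26 = 0.426 AED
0.426 AED × 2.31 = 0.98406 NOK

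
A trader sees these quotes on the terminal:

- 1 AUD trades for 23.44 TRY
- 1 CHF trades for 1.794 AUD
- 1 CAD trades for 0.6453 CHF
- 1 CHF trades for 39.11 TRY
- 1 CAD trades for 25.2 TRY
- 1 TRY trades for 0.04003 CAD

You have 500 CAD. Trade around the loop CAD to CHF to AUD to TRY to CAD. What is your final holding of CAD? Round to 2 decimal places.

500 CAD × 0.6453 = 322.65 CHF
322.65 CHF × 1.794 = 578.8341 AUD
578.8341 AUD × 23.44 = 13567.871304 TRY
13567.871304 TRY × 0.04003 = 543.12188829912 CAD

543.12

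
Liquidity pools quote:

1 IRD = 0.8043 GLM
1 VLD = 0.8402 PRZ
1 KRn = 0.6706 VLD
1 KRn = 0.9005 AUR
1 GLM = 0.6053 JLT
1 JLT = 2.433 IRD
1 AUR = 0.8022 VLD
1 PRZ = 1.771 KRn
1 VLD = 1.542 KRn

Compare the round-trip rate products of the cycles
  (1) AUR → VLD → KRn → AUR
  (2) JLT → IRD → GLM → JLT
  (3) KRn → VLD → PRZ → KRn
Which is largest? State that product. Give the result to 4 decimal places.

1.1845

(1) 0.8022 × 1.542 × 0.9005 = 1.11391
(2) 2.433 × 0.8043 × 0.6053 = 1.18449
(3) 0.6706 × 0.8402 × 1.771 = 0.99785
Highest is cycle (2) at 1.1845 (>1, arbitrage).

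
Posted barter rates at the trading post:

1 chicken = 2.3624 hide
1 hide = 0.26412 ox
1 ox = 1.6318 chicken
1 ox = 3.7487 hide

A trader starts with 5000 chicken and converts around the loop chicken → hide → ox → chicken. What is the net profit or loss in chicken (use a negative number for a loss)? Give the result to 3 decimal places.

5000 chicken × 2.3624 = 11812 hide
11812 hide × 0.26412 = 3119.78544 ox
3119.78544 ox × 1.6318 = 5090.865880992 chicken
Net change: 5090.865880992 − 5000 = 90.865880992 chicken

90.866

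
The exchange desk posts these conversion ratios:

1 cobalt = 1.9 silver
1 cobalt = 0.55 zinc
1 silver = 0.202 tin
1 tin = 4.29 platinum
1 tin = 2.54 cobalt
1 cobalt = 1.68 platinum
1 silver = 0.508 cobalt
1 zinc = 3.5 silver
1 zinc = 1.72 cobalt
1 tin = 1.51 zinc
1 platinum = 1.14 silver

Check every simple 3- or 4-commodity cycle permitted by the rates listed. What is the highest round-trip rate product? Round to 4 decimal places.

silver→tin→zinc→silver: 0.202 × 1.51 × 3.5 = 1.06757
cobalt→silver→tin→zinc→cobalt: 1.9 × 0.202 × 1.51 × 1.72 = 0.99681
platinum→silver→tin→platinum: 1.14 × 0.202 × 4.29 = 0.98790
cobalt→zinc→silver→tin→cobalt: 0.55 × 3.5 × 0.202 × 2.54 = 0.98768
platinum→silver→tin→cobalt→platinum: 1.14 × 0.202 × 2.54 × 1.68 = 0.98265
cobalt→zinc→silver→cobalt: 0.55 × 3.5 × 0.508 = 0.97790
cobalt→silver→tin→cobalt: 1.9 × 0.202 × 2.54 = 0.97485
platinum→silver→cobalt→platinum: 1.14 × 0.508 × 1.68 = 0.97292
Maximum is silver→tin→zinc→silver at 1.0676; arbitrage exists.

1.0676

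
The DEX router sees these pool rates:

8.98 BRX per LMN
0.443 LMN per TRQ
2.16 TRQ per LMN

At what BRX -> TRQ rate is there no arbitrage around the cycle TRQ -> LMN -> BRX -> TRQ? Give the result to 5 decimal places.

0.25137

Known legs of the cycle: 0.443 × 8.98 = 3.97814
For no arbitrage the full-cycle product must be 1, so the missing rate is 1 / 3.97814 ≈ 0.2513738.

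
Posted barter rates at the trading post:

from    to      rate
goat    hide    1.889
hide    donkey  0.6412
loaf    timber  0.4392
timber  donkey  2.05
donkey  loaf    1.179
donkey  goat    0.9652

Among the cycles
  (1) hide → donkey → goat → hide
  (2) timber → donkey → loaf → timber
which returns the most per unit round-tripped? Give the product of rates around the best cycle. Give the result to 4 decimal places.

1.1691

(1) 0.6412 × 0.9652 × 1.889 = 1.16908
(2) 2.05 × 1.179 × 0.4392 = 1.06152
Highest is cycle (1) at 1.1691 (>1, arbitrage).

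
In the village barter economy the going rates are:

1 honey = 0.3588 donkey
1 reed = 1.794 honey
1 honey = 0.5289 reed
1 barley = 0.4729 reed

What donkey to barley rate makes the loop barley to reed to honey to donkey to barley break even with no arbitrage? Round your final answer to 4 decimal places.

3.2852

Known legs of the cycle: 0.4729 × 1.794 × 0.3588 = 0.30439967688
For no arbitrage the full-cycle product must be 1, so the missing rate is 1 / 0.30439967688 ≈ 3.285155.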